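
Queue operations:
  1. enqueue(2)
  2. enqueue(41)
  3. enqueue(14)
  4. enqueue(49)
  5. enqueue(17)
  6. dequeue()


enqueue(2) -> [2]
enqueue(41) -> [2, 41]
enqueue(14) -> [2, 41, 14]
enqueue(49) -> [2, 41, 14, 49]
enqueue(17) -> [2, 41, 14, 49, 17]
dequeue()->2, [41, 14, 49, 17]

Final queue: [41, 14, 49, 17]


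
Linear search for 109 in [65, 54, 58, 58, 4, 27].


i=0: 65!=109
i=1: 54!=109
i=2: 58!=109
i=3: 58!=109
i=4: 4!=109
i=5: 27!=109

Not found, 6 comps


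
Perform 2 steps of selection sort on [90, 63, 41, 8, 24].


Initial: [90, 63, 41, 8, 24]
Step 1: min=8 at 3
  Swap: [8, 63, 41, 90, 24]
Step 2: min=24 at 4
  Swap: [8, 24, 41, 90, 63]

After 2 steps: [8, 24, 41, 90, 63]


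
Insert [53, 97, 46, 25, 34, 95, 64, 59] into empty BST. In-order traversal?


Insert 53: root
Insert 97: R from 53
Insert 46: L from 53
Insert 25: L from 53 -> L from 46
Insert 34: L from 53 -> L from 46 -> R from 25
Insert 95: R from 53 -> L from 97
Insert 64: R from 53 -> L from 97 -> L from 95
Insert 59: R from 53 -> L from 97 -> L from 95 -> L from 64

In-order: [25, 34, 46, 53, 59, 64, 95, 97]


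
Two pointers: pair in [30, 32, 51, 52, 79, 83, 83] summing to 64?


lo=0(30)+hi=6(83)=113
lo=0(30)+hi=5(83)=113
lo=0(30)+hi=4(79)=109
lo=0(30)+hi=3(52)=82
lo=0(30)+hi=2(51)=81
lo=0(30)+hi=1(32)=62

No pair found


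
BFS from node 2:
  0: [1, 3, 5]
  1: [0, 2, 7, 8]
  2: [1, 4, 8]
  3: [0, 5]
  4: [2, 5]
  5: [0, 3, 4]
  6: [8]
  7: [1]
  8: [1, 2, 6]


Visit 2, enqueue [1, 4, 8]
Visit 1, enqueue [0, 7]
Visit 4, enqueue [5]
Visit 8, enqueue [6]
Visit 0, enqueue [3]
Visit 7, enqueue []
Visit 5, enqueue []
Visit 6, enqueue []
Visit 3, enqueue []

BFS order: [2, 1, 4, 8, 0, 7, 5, 6, 3]


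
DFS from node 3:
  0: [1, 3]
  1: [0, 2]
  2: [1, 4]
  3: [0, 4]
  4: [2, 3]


Visit 3, push [4, 0]
Visit 0, push [1]
Visit 1, push [2]
Visit 2, push [4]
Visit 4, push []

DFS order: [3, 0, 1, 2, 4]


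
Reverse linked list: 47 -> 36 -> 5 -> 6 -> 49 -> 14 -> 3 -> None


Step 1: curr=47, set curr.next=prev(None) | reversed so far: 47
Step 2: curr=36, set curr.next=prev(47) | reversed so far: 36 -> 47
Step 3: curr=5, set curr.next=prev(36) | reversed so far: 5 -> 36 -> 47
Step 4: curr=6, set curr.next=prev(5) | reversed so far: 6 -> 5 -> 36 -> 47
Step 5: curr=49, set curr.next=prev(6) | reversed so far: 49 -> 6 -> 5 -> 36 -> 47
Step 6: curr=14, set curr.next=prev(49) | reversed so far: 14 -> 49 -> 6 -> 5 -> 36 -> 47
Step 7: curr=3, set curr.next=prev(14) | reversed so far: 3 -> 14 -> 49 -> 6 -> 5 -> 36 -> 47

3 -> 14 -> 49 -> 6 -> 5 -> 36 -> 47 -> None


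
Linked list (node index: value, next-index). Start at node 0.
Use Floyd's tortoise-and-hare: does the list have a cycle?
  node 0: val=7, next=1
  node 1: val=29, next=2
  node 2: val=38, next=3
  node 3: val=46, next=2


Floyd's tortoise (slow, +1) and hare (fast, +2):
  init: slow=0, fast=0
  step 1: slow=1, fast=2
  step 2: slow=2, fast=2
  slow == fast at node 2: cycle detected

Cycle: yes


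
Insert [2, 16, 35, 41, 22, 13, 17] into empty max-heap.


Insert 2: [2]
Insert 16: [16, 2]
Insert 35: [35, 2, 16]
Insert 41: [41, 35, 16, 2]
Insert 22: [41, 35, 16, 2, 22]
Insert 13: [41, 35, 16, 2, 22, 13]
Insert 17: [41, 35, 17, 2, 22, 13, 16]

Final heap: [41, 35, 17, 2, 22, 13, 16]


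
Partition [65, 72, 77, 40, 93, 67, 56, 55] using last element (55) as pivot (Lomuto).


Pivot: 55
  40 <= 55: swap -> [40, 72, 77, 65, 93, 67, 56, 55]
Place pivot at 1: [40, 55, 77, 65, 93, 67, 56, 72]

Partitioned: [40, 55, 77, 65, 93, 67, 56, 72]


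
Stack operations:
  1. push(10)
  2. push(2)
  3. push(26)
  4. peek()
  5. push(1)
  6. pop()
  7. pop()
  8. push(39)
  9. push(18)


push(10) -> [10]
push(2) -> [10, 2]
push(26) -> [10, 2, 26]
peek()->26
push(1) -> [10, 2, 26, 1]
pop()->1, [10, 2, 26]
pop()->26, [10, 2]
push(39) -> [10, 2, 39]
push(18) -> [10, 2, 39, 18]

Final stack: [10, 2, 39, 18]


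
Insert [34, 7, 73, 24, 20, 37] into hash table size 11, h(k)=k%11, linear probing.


Insert 34: h=1 -> slot 1
Insert 7: h=7 -> slot 7
Insert 73: h=7, 1 probes -> slot 8
Insert 24: h=2 -> slot 2
Insert 20: h=9 -> slot 9
Insert 37: h=4 -> slot 4

Table: [None, 34, 24, None, 37, None, None, 7, 73, 20, None]


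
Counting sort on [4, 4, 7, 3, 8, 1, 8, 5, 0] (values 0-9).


Input: [4, 4, 7, 3, 8, 1, 8, 5, 0]
Counts: [1, 1, 0, 1, 2, 1, 0, 1, 2, 0]

Sorted: [0, 1, 3, 4, 4, 5, 7, 8, 8]


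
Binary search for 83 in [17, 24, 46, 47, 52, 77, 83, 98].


Step 1: lo=0, hi=7, mid=3, val=47
Step 2: lo=4, hi=7, mid=5, val=77
Step 3: lo=6, hi=7, mid=6, val=83

Found at index 6


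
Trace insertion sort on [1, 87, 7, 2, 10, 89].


Initial: [1, 87, 7, 2, 10, 89]
Insert 87: [1, 87, 7, 2, 10, 89]
Insert 7: [1, 7, 87, 2, 10, 89]
Insert 2: [1, 2, 7, 87, 10, 89]
Insert 10: [1, 2, 7, 10, 87, 89]
Insert 89: [1, 2, 7, 10, 87, 89]

Sorted: [1, 2, 7, 10, 87, 89]


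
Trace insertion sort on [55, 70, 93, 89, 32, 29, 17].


Initial: [55, 70, 93, 89, 32, 29, 17]
Insert 70: [55, 70, 93, 89, 32, 29, 17]
Insert 93: [55, 70, 93, 89, 32, 29, 17]
Insert 89: [55, 70, 89, 93, 32, 29, 17]
Insert 32: [32, 55, 70, 89, 93, 29, 17]
Insert 29: [29, 32, 55, 70, 89, 93, 17]
Insert 17: [17, 29, 32, 55, 70, 89, 93]

Sorted: [17, 29, 32, 55, 70, 89, 93]


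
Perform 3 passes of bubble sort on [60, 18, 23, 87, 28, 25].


Initial: [60, 18, 23, 87, 28, 25]
Pass 1: [18, 23, 60, 28, 25, 87] (4 swaps)
Pass 2: [18, 23, 28, 25, 60, 87] (2 swaps)
Pass 3: [18, 23, 25, 28, 60, 87] (1 swaps)

After 3 passes: [18, 23, 25, 28, 60, 87]


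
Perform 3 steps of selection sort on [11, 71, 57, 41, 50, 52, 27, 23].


Initial: [11, 71, 57, 41, 50, 52, 27, 23]
Step 1: min=11 at 0
  Swap: [11, 71, 57, 41, 50, 52, 27, 23]
Step 2: min=23 at 7
  Swap: [11, 23, 57, 41, 50, 52, 27, 71]
Step 3: min=27 at 6
  Swap: [11, 23, 27, 41, 50, 52, 57, 71]

After 3 steps: [11, 23, 27, 41, 50, 52, 57, 71]


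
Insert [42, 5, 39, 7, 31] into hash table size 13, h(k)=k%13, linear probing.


Insert 42: h=3 -> slot 3
Insert 5: h=5 -> slot 5
Insert 39: h=0 -> slot 0
Insert 7: h=7 -> slot 7
Insert 31: h=5, 1 probes -> slot 6

Table: [39, None, None, 42, None, 5, 31, 7, None, None, None, None, None]


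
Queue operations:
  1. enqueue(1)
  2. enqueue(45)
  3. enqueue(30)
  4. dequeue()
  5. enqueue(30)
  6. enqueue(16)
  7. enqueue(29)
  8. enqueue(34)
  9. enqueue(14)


enqueue(1) -> [1]
enqueue(45) -> [1, 45]
enqueue(30) -> [1, 45, 30]
dequeue()->1, [45, 30]
enqueue(30) -> [45, 30, 30]
enqueue(16) -> [45, 30, 30, 16]
enqueue(29) -> [45, 30, 30, 16, 29]
enqueue(34) -> [45, 30, 30, 16, 29, 34]
enqueue(14) -> [45, 30, 30, 16, 29, 34, 14]

Final queue: [45, 30, 30, 16, 29, 34, 14]


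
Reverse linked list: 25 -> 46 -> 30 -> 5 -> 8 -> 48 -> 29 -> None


Step 1: curr=25, set curr.next=prev(None) | reversed so far: 25
Step 2: curr=46, set curr.next=prev(25) | reversed so far: 46 -> 25
Step 3: curr=30, set curr.next=prev(46) | reversed so far: 30 -> 46 -> 25
Step 4: curr=5, set curr.next=prev(30) | reversed so far: 5 -> 30 -> 46 -> 25
Step 5: curr=8, set curr.next=prev(5) | reversed so far: 8 -> 5 -> 30 -> 46 -> 25
Step 6: curr=48, set curr.next=prev(8) | reversed so far: 48 -> 8 -> 5 -> 30 -> 46 -> 25
Step 7: curr=29, set curr.next=prev(48) | reversed so far: 29 -> 48 -> 8 -> 5 -> 30 -> 46 -> 25

29 -> 48 -> 8 -> 5 -> 30 -> 46 -> 25 -> None


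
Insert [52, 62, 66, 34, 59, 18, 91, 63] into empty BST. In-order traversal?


Insert 52: root
Insert 62: R from 52
Insert 66: R from 52 -> R from 62
Insert 34: L from 52
Insert 59: R from 52 -> L from 62
Insert 18: L from 52 -> L from 34
Insert 91: R from 52 -> R from 62 -> R from 66
Insert 63: R from 52 -> R from 62 -> L from 66

In-order: [18, 34, 52, 59, 62, 63, 66, 91]


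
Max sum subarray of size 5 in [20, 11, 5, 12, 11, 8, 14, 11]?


[0:5]: 59
[1:6]: 47
[2:7]: 50
[3:8]: 56

Max: 59 at [0:5]


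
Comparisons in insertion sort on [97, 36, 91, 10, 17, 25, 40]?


Algorithm: insertion sort
Input: [97, 36, 91, 10, 17, 25, 40]
Sorted: [10, 17, 25, 36, 40, 91, 97]

17


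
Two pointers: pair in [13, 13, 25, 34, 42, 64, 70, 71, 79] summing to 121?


lo=0(13)+hi=8(79)=92
lo=1(13)+hi=8(79)=92
lo=2(25)+hi=8(79)=104
lo=3(34)+hi=8(79)=113
lo=4(42)+hi=8(79)=121

Yes: 42+79=121


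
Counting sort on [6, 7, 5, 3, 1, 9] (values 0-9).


Input: [6, 7, 5, 3, 1, 9]
Counts: [0, 1, 0, 1, 0, 1, 1, 1, 0, 1]

Sorted: [1, 3, 5, 6, 7, 9]


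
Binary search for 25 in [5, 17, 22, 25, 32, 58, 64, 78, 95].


Step 1: lo=0, hi=8, mid=4, val=32
Step 2: lo=0, hi=3, mid=1, val=17
Step 3: lo=2, hi=3, mid=2, val=22
Step 4: lo=3, hi=3, mid=3, val=25

Found at index 3


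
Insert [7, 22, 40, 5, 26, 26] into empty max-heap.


Insert 7: [7]
Insert 22: [22, 7]
Insert 40: [40, 7, 22]
Insert 5: [40, 7, 22, 5]
Insert 26: [40, 26, 22, 5, 7]
Insert 26: [40, 26, 26, 5, 7, 22]

Final heap: [40, 26, 26, 5, 7, 22]


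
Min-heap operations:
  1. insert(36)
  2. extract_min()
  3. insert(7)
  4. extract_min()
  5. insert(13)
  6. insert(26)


insert(36) -> [36]
extract_min()->36, []
insert(7) -> [7]
extract_min()->7, []
insert(13) -> [13]
insert(26) -> [13, 26]

Final heap: [13, 26]


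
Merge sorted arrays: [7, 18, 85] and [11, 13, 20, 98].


Take 7 from A
Take 11 from B
Take 13 from B
Take 18 from A
Take 20 from B
Take 85 from A

Merged: [7, 11, 13, 18, 20, 85, 98]


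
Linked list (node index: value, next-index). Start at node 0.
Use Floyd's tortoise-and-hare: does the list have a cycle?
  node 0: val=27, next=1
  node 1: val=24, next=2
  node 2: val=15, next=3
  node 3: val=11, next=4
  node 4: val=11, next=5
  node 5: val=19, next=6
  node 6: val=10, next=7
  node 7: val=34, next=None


Floyd's tortoise (slow, +1) and hare (fast, +2):
  init: slow=0, fast=0
  step 1: slow=1, fast=2
  step 2: slow=2, fast=4
  step 3: slow=3, fast=6
  step 4: fast 6->7->None, no cycle

Cycle: no


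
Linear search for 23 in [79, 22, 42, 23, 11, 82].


i=0: 79!=23
i=1: 22!=23
i=2: 42!=23
i=3: 23==23 found!

Found at 3, 4 comps


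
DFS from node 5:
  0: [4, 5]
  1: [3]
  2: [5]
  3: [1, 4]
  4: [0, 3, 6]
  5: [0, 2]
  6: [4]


Visit 5, push [2, 0]
Visit 0, push [4]
Visit 4, push [6, 3]
Visit 3, push [1]
Visit 1, push []
Visit 6, push []
Visit 2, push []

DFS order: [5, 0, 4, 3, 1, 6, 2]


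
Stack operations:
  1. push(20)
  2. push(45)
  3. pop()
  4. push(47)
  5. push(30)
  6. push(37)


push(20) -> [20]
push(45) -> [20, 45]
pop()->45, [20]
push(47) -> [20, 47]
push(30) -> [20, 47, 30]
push(37) -> [20, 47, 30, 37]

Final stack: [20, 47, 30, 37]


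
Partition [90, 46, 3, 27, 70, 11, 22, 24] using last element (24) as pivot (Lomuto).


Pivot: 24
  3 <= 24: swap -> [3, 46, 90, 27, 70, 11, 22, 24]
  11 <= 24: swap -> [3, 11, 90, 27, 70, 46, 22, 24]
  22 <= 24: swap -> [3, 11, 22, 27, 70, 46, 90, 24]
Place pivot at 3: [3, 11, 22, 24, 70, 46, 90, 27]

Partitioned: [3, 11, 22, 24, 70, 46, 90, 27]


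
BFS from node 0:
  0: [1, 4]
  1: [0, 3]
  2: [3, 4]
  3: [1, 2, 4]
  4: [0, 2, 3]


Visit 0, enqueue [1, 4]
Visit 1, enqueue [3]
Visit 4, enqueue [2]
Visit 3, enqueue []
Visit 2, enqueue []

BFS order: [0, 1, 4, 3, 2]


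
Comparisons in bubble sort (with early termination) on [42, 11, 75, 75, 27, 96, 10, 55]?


Algorithm: bubble sort (with early termination)
Input: [42, 11, 75, 75, 27, 96, 10, 55]
Sorted: [10, 11, 27, 42, 55, 75, 75, 96]

28


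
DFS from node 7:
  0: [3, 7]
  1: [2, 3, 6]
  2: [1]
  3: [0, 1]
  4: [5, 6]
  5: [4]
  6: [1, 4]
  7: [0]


Visit 7, push [0]
Visit 0, push [3]
Visit 3, push [1]
Visit 1, push [6, 2]
Visit 2, push []
Visit 6, push [4]
Visit 4, push [5]
Visit 5, push []

DFS order: [7, 0, 3, 1, 2, 6, 4, 5]


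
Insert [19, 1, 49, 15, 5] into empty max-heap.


Insert 19: [19]
Insert 1: [19, 1]
Insert 49: [49, 1, 19]
Insert 15: [49, 15, 19, 1]
Insert 5: [49, 15, 19, 1, 5]

Final heap: [49, 15, 19, 1, 5]


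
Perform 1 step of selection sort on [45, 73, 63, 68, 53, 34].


Initial: [45, 73, 63, 68, 53, 34]
Step 1: min=34 at 5
  Swap: [34, 73, 63, 68, 53, 45]

After 1 step: [34, 73, 63, 68, 53, 45]


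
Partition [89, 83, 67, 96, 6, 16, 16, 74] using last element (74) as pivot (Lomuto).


Pivot: 74
  67 <= 74: swap -> [67, 83, 89, 96, 6, 16, 16, 74]
  6 <= 74: swap -> [67, 6, 89, 96, 83, 16, 16, 74]
  16 <= 74: swap -> [67, 6, 16, 96, 83, 89, 16, 74]
  16 <= 74: swap -> [67, 6, 16, 16, 83, 89, 96, 74]
Place pivot at 4: [67, 6, 16, 16, 74, 89, 96, 83]

Partitioned: [67, 6, 16, 16, 74, 89, 96, 83]


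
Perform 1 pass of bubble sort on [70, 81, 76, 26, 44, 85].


Initial: [70, 81, 76, 26, 44, 85]
Pass 1: [70, 76, 26, 44, 81, 85] (3 swaps)

After 1 pass: [70, 76, 26, 44, 81, 85]


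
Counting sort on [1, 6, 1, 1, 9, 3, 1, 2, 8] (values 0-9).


Input: [1, 6, 1, 1, 9, 3, 1, 2, 8]
Counts: [0, 4, 1, 1, 0, 0, 1, 0, 1, 1]

Sorted: [1, 1, 1, 1, 2, 3, 6, 8, 9]


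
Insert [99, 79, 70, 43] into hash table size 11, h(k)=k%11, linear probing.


Insert 99: h=0 -> slot 0
Insert 79: h=2 -> slot 2
Insert 70: h=4 -> slot 4
Insert 43: h=10 -> slot 10

Table: [99, None, 79, None, 70, None, None, None, None, None, 43]


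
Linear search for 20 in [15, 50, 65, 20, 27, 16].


i=0: 15!=20
i=1: 50!=20
i=2: 65!=20
i=3: 20==20 found!

Found at 3, 4 comps


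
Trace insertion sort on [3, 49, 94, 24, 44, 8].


Initial: [3, 49, 94, 24, 44, 8]
Insert 49: [3, 49, 94, 24, 44, 8]
Insert 94: [3, 49, 94, 24, 44, 8]
Insert 24: [3, 24, 49, 94, 44, 8]
Insert 44: [3, 24, 44, 49, 94, 8]
Insert 8: [3, 8, 24, 44, 49, 94]

Sorted: [3, 8, 24, 44, 49, 94]


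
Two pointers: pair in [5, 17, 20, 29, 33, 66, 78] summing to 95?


lo=0(5)+hi=6(78)=83
lo=1(17)+hi=6(78)=95

Yes: 17+78=95


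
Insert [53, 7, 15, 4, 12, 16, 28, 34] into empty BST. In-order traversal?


Insert 53: root
Insert 7: L from 53
Insert 15: L from 53 -> R from 7
Insert 4: L from 53 -> L from 7
Insert 12: L from 53 -> R from 7 -> L from 15
Insert 16: L from 53 -> R from 7 -> R from 15
Insert 28: L from 53 -> R from 7 -> R from 15 -> R from 16
Insert 34: L from 53 -> R from 7 -> R from 15 -> R from 16 -> R from 28

In-order: [4, 7, 12, 15, 16, 28, 34, 53]


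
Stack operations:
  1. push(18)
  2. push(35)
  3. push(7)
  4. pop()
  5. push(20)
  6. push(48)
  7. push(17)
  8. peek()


push(18) -> [18]
push(35) -> [18, 35]
push(7) -> [18, 35, 7]
pop()->7, [18, 35]
push(20) -> [18, 35, 20]
push(48) -> [18, 35, 20, 48]
push(17) -> [18, 35, 20, 48, 17]
peek()->17

Final stack: [18, 35, 20, 48, 17]


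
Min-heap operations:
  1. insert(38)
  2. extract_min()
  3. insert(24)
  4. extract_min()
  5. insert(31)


insert(38) -> [38]
extract_min()->38, []
insert(24) -> [24]
extract_min()->24, []
insert(31) -> [31]

Final heap: [31]


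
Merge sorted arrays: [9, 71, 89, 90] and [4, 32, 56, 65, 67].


Take 4 from B
Take 9 from A
Take 32 from B
Take 56 from B
Take 65 from B
Take 67 from B

Merged: [4, 9, 32, 56, 65, 67, 71, 89, 90]


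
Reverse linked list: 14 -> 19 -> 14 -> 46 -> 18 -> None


Step 1: curr=14, set curr.next=prev(None) | reversed so far: 14
Step 2: curr=19, set curr.next=prev(14) | reversed so far: 19 -> 14
Step 3: curr=14, set curr.next=prev(19) | reversed so far: 14 -> 19 -> 14
Step 4: curr=46, set curr.next=prev(14) | reversed so far: 46 -> 14 -> 19 -> 14
Step 5: curr=18, set curr.next=prev(46) | reversed so far: 18 -> 46 -> 14 -> 19 -> 14

18 -> 46 -> 14 -> 19 -> 14 -> None


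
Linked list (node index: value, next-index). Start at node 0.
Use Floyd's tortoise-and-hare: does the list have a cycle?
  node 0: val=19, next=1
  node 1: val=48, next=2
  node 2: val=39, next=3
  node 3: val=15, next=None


Floyd's tortoise (slow, +1) and hare (fast, +2):
  init: slow=0, fast=0
  step 1: slow=1, fast=2
  step 2: fast 2->3->None, no cycle

Cycle: no


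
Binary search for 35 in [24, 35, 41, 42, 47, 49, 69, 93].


Step 1: lo=0, hi=7, mid=3, val=42
Step 2: lo=0, hi=2, mid=1, val=35

Found at index 1


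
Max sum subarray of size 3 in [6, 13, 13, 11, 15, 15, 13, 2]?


[0:3]: 32
[1:4]: 37
[2:5]: 39
[3:6]: 41
[4:7]: 43
[5:8]: 30

Max: 43 at [4:7]


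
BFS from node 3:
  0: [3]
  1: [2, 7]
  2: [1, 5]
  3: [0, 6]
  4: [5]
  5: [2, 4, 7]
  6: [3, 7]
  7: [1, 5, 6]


Visit 3, enqueue [0, 6]
Visit 0, enqueue []
Visit 6, enqueue [7]
Visit 7, enqueue [1, 5]
Visit 1, enqueue [2]
Visit 5, enqueue [4]
Visit 2, enqueue []
Visit 4, enqueue []

BFS order: [3, 0, 6, 7, 1, 5, 2, 4]


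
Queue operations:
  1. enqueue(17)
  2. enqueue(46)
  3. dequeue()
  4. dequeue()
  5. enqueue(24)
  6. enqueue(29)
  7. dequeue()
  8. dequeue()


enqueue(17) -> [17]
enqueue(46) -> [17, 46]
dequeue()->17, [46]
dequeue()->46, []
enqueue(24) -> [24]
enqueue(29) -> [24, 29]
dequeue()->24, [29]
dequeue()->29, []

Final queue: []


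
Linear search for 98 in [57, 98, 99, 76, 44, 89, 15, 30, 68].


i=0: 57!=98
i=1: 98==98 found!

Found at 1, 2 comps


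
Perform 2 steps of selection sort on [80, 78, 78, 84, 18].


Initial: [80, 78, 78, 84, 18]
Step 1: min=18 at 4
  Swap: [18, 78, 78, 84, 80]
Step 2: min=78 at 1
  Swap: [18, 78, 78, 84, 80]

After 2 steps: [18, 78, 78, 84, 80]


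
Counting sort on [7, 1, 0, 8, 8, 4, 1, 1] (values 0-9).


Input: [7, 1, 0, 8, 8, 4, 1, 1]
Counts: [1, 3, 0, 0, 1, 0, 0, 1, 2, 0]

Sorted: [0, 1, 1, 1, 4, 7, 8, 8]


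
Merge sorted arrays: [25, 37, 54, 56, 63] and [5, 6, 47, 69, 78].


Take 5 from B
Take 6 from B
Take 25 from A
Take 37 from A
Take 47 from B
Take 54 from A
Take 56 from A
Take 63 from A

Merged: [5, 6, 25, 37, 47, 54, 56, 63, 69, 78]


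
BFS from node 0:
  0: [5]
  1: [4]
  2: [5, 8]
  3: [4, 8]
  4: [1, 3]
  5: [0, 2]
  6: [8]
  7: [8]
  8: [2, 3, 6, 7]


Visit 0, enqueue [5]
Visit 5, enqueue [2]
Visit 2, enqueue [8]
Visit 8, enqueue [3, 6, 7]
Visit 3, enqueue [4]
Visit 6, enqueue []
Visit 7, enqueue []
Visit 4, enqueue [1]
Visit 1, enqueue []

BFS order: [0, 5, 2, 8, 3, 6, 7, 4, 1]


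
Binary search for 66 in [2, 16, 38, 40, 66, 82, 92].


Step 1: lo=0, hi=6, mid=3, val=40
Step 2: lo=4, hi=6, mid=5, val=82
Step 3: lo=4, hi=4, mid=4, val=66

Found at index 4


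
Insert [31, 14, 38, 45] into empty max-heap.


Insert 31: [31]
Insert 14: [31, 14]
Insert 38: [38, 14, 31]
Insert 45: [45, 38, 31, 14]

Final heap: [45, 38, 31, 14]


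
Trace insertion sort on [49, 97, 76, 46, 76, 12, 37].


Initial: [49, 97, 76, 46, 76, 12, 37]
Insert 97: [49, 97, 76, 46, 76, 12, 37]
Insert 76: [49, 76, 97, 46, 76, 12, 37]
Insert 46: [46, 49, 76, 97, 76, 12, 37]
Insert 76: [46, 49, 76, 76, 97, 12, 37]
Insert 12: [12, 46, 49, 76, 76, 97, 37]
Insert 37: [12, 37, 46, 49, 76, 76, 97]

Sorted: [12, 37, 46, 49, 76, 76, 97]


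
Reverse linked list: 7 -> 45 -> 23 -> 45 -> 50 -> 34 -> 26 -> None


Step 1: curr=7, set curr.next=prev(None) | reversed so far: 7
Step 2: curr=45, set curr.next=prev(7) | reversed so far: 45 -> 7
Step 3: curr=23, set curr.next=prev(45) | reversed so far: 23 -> 45 -> 7
Step 4: curr=45, set curr.next=prev(23) | reversed so far: 45 -> 23 -> 45 -> 7
Step 5: curr=50, set curr.next=prev(45) | reversed so far: 50 -> 45 -> 23 -> 45 -> 7
Step 6: curr=34, set curr.next=prev(50) | reversed so far: 34 -> 50 -> 45 -> 23 -> 45 -> 7
Step 7: curr=26, set curr.next=prev(34) | reversed so far: 26 -> 34 -> 50 -> 45 -> 23 -> 45 -> 7

26 -> 34 -> 50 -> 45 -> 23 -> 45 -> 7 -> None


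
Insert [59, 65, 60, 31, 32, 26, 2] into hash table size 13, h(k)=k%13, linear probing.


Insert 59: h=7 -> slot 7
Insert 65: h=0 -> slot 0
Insert 60: h=8 -> slot 8
Insert 31: h=5 -> slot 5
Insert 32: h=6 -> slot 6
Insert 26: h=0, 1 probes -> slot 1
Insert 2: h=2 -> slot 2

Table: [65, 26, 2, None, None, 31, 32, 59, 60, None, None, None, None]


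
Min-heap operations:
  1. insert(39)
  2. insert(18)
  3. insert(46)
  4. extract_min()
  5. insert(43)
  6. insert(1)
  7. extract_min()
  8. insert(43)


insert(39) -> [39]
insert(18) -> [18, 39]
insert(46) -> [18, 39, 46]
extract_min()->18, [39, 46]
insert(43) -> [39, 46, 43]
insert(1) -> [1, 39, 43, 46]
extract_min()->1, [39, 46, 43]
insert(43) -> [39, 43, 43, 46]

Final heap: [39, 43, 43, 46]


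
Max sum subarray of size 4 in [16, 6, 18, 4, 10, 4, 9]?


[0:4]: 44
[1:5]: 38
[2:6]: 36
[3:7]: 27

Max: 44 at [0:4]


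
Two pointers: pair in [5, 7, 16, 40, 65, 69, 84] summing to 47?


lo=0(5)+hi=6(84)=89
lo=0(5)+hi=5(69)=74
lo=0(5)+hi=4(65)=70
lo=0(5)+hi=3(40)=45
lo=1(7)+hi=3(40)=47

Yes: 7+40=47


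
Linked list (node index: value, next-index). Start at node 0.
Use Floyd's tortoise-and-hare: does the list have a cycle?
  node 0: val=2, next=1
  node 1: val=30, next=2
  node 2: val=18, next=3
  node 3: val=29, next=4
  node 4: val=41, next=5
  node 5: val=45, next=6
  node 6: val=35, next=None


Floyd's tortoise (slow, +1) and hare (fast, +2):
  init: slow=0, fast=0
  step 1: slow=1, fast=2
  step 2: slow=2, fast=4
  step 3: slow=3, fast=6
  step 4: fast -> None, no cycle

Cycle: no


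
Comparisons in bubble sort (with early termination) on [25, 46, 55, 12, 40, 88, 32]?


Algorithm: bubble sort (with early termination)
Input: [25, 46, 55, 12, 40, 88, 32]
Sorted: [12, 25, 32, 40, 46, 55, 88]

20


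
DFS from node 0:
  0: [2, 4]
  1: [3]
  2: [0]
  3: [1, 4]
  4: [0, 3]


Visit 0, push [4, 2]
Visit 2, push []
Visit 4, push [3]
Visit 3, push [1]
Visit 1, push []

DFS order: [0, 2, 4, 3, 1]


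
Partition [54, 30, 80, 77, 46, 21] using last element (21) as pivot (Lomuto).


Pivot: 21
Place pivot at 0: [21, 30, 80, 77, 46, 54]

Partitioned: [21, 30, 80, 77, 46, 54]


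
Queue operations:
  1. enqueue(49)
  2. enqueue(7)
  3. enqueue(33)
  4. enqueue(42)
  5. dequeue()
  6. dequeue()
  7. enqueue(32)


enqueue(49) -> [49]
enqueue(7) -> [49, 7]
enqueue(33) -> [49, 7, 33]
enqueue(42) -> [49, 7, 33, 42]
dequeue()->49, [7, 33, 42]
dequeue()->7, [33, 42]
enqueue(32) -> [33, 42, 32]

Final queue: [33, 42, 32]


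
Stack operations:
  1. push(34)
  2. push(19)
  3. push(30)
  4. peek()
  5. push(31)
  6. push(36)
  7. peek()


push(34) -> [34]
push(19) -> [34, 19]
push(30) -> [34, 19, 30]
peek()->30
push(31) -> [34, 19, 30, 31]
push(36) -> [34, 19, 30, 31, 36]
peek()->36

Final stack: [34, 19, 30, 31, 36]


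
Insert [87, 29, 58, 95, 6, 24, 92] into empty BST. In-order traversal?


Insert 87: root
Insert 29: L from 87
Insert 58: L from 87 -> R from 29
Insert 95: R from 87
Insert 6: L from 87 -> L from 29
Insert 24: L from 87 -> L from 29 -> R from 6
Insert 92: R from 87 -> L from 95

In-order: [6, 24, 29, 58, 87, 92, 95]


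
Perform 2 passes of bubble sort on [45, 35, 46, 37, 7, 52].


Initial: [45, 35, 46, 37, 7, 52]
Pass 1: [35, 45, 37, 7, 46, 52] (3 swaps)
Pass 2: [35, 37, 7, 45, 46, 52] (2 swaps)

After 2 passes: [35, 37, 7, 45, 46, 52]


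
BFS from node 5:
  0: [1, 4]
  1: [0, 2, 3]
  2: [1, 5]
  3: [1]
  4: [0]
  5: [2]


Visit 5, enqueue [2]
Visit 2, enqueue [1]
Visit 1, enqueue [0, 3]
Visit 0, enqueue [4]
Visit 3, enqueue []
Visit 4, enqueue []

BFS order: [5, 2, 1, 0, 3, 4]


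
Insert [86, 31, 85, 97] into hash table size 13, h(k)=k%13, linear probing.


Insert 86: h=8 -> slot 8
Insert 31: h=5 -> slot 5
Insert 85: h=7 -> slot 7
Insert 97: h=6 -> slot 6

Table: [None, None, None, None, None, 31, 97, 85, 86, None, None, None, None]


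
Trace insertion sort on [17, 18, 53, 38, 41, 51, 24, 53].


Initial: [17, 18, 53, 38, 41, 51, 24, 53]
Insert 18: [17, 18, 53, 38, 41, 51, 24, 53]
Insert 53: [17, 18, 53, 38, 41, 51, 24, 53]
Insert 38: [17, 18, 38, 53, 41, 51, 24, 53]
Insert 41: [17, 18, 38, 41, 53, 51, 24, 53]
Insert 51: [17, 18, 38, 41, 51, 53, 24, 53]
Insert 24: [17, 18, 24, 38, 41, 51, 53, 53]
Insert 53: [17, 18, 24, 38, 41, 51, 53, 53]

Sorted: [17, 18, 24, 38, 41, 51, 53, 53]


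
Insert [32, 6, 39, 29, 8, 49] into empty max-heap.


Insert 32: [32]
Insert 6: [32, 6]
Insert 39: [39, 6, 32]
Insert 29: [39, 29, 32, 6]
Insert 8: [39, 29, 32, 6, 8]
Insert 49: [49, 29, 39, 6, 8, 32]

Final heap: [49, 29, 39, 6, 8, 32]


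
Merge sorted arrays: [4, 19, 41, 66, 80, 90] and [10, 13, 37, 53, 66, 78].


Take 4 from A
Take 10 from B
Take 13 from B
Take 19 from A
Take 37 from B
Take 41 from A
Take 53 from B
Take 66 from A
Take 66 from B
Take 78 from B

Merged: [4, 10, 13, 19, 37, 41, 53, 66, 66, 78, 80, 90]


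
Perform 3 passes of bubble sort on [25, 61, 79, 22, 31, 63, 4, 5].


Initial: [25, 61, 79, 22, 31, 63, 4, 5]
Pass 1: [25, 61, 22, 31, 63, 4, 5, 79] (5 swaps)
Pass 2: [25, 22, 31, 61, 4, 5, 63, 79] (4 swaps)
Pass 3: [22, 25, 31, 4, 5, 61, 63, 79] (3 swaps)

After 3 passes: [22, 25, 31, 4, 5, 61, 63, 79]


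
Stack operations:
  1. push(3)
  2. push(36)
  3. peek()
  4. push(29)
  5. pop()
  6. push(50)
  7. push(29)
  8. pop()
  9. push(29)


push(3) -> [3]
push(36) -> [3, 36]
peek()->36
push(29) -> [3, 36, 29]
pop()->29, [3, 36]
push(50) -> [3, 36, 50]
push(29) -> [3, 36, 50, 29]
pop()->29, [3, 36, 50]
push(29) -> [3, 36, 50, 29]

Final stack: [3, 36, 50, 29]


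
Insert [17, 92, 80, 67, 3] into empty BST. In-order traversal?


Insert 17: root
Insert 92: R from 17
Insert 80: R from 17 -> L from 92
Insert 67: R from 17 -> L from 92 -> L from 80
Insert 3: L from 17

In-order: [3, 17, 67, 80, 92]


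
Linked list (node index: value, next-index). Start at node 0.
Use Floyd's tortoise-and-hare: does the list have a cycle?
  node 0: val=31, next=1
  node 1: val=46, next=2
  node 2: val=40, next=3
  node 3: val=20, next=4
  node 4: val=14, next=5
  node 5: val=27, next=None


Floyd's tortoise (slow, +1) and hare (fast, +2):
  init: slow=0, fast=0
  step 1: slow=1, fast=2
  step 2: slow=2, fast=4
  step 3: fast 4->5->None, no cycle

Cycle: no


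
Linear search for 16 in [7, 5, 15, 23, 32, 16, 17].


i=0: 7!=16
i=1: 5!=16
i=2: 15!=16
i=3: 23!=16
i=4: 32!=16
i=5: 16==16 found!

Found at 5, 6 comps


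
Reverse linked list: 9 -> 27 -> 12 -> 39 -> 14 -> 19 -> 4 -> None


Step 1: curr=9, set curr.next=prev(None) | reversed so far: 9
Step 2: curr=27, set curr.next=prev(9) | reversed so far: 27 -> 9
Step 3: curr=12, set curr.next=prev(27) | reversed so far: 12 -> 27 -> 9
Step 4: curr=39, set curr.next=prev(12) | reversed so far: 39 -> 12 -> 27 -> 9
Step 5: curr=14, set curr.next=prev(39) | reversed so far: 14 -> 39 -> 12 -> 27 -> 9
Step 6: curr=19, set curr.next=prev(14) | reversed so far: 19 -> 14 -> 39 -> 12 -> 27 -> 9
Step 7: curr=4, set curr.next=prev(19) | reversed so far: 4 -> 19 -> 14 -> 39 -> 12 -> 27 -> 9

4 -> 19 -> 14 -> 39 -> 12 -> 27 -> 9 -> None


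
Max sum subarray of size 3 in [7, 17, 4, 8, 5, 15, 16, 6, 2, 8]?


[0:3]: 28
[1:4]: 29
[2:5]: 17
[3:6]: 28
[4:7]: 36
[5:8]: 37
[6:9]: 24
[7:10]: 16

Max: 37 at [5:8]


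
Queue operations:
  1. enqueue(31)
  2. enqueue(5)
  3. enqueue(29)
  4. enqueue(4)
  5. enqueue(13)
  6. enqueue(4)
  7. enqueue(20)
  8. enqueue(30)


enqueue(31) -> [31]
enqueue(5) -> [31, 5]
enqueue(29) -> [31, 5, 29]
enqueue(4) -> [31, 5, 29, 4]
enqueue(13) -> [31, 5, 29, 4, 13]
enqueue(4) -> [31, 5, 29, 4, 13, 4]
enqueue(20) -> [31, 5, 29, 4, 13, 4, 20]
enqueue(30) -> [31, 5, 29, 4, 13, 4, 20, 30]

Final queue: [31, 5, 29, 4, 13, 4, 20, 30]


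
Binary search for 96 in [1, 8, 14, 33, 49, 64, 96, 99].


Step 1: lo=0, hi=7, mid=3, val=33
Step 2: lo=4, hi=7, mid=5, val=64
Step 3: lo=6, hi=7, mid=6, val=96

Found at index 6


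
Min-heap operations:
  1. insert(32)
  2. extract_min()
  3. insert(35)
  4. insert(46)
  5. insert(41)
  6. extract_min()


insert(32) -> [32]
extract_min()->32, []
insert(35) -> [35]
insert(46) -> [35, 46]
insert(41) -> [35, 46, 41]
extract_min()->35, [41, 46]

Final heap: [41, 46]


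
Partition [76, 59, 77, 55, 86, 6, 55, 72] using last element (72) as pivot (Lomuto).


Pivot: 72
  59 <= 72: swap -> [59, 76, 77, 55, 86, 6, 55, 72]
  55 <= 72: swap -> [59, 55, 77, 76, 86, 6, 55, 72]
  6 <= 72: swap -> [59, 55, 6, 76, 86, 77, 55, 72]
  55 <= 72: swap -> [59, 55, 6, 55, 86, 77, 76, 72]
Place pivot at 4: [59, 55, 6, 55, 72, 77, 76, 86]

Partitioned: [59, 55, 6, 55, 72, 77, 76, 86]


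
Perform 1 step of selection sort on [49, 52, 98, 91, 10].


Initial: [49, 52, 98, 91, 10]
Step 1: min=10 at 4
  Swap: [10, 52, 98, 91, 49]

After 1 step: [10, 52, 98, 91, 49]


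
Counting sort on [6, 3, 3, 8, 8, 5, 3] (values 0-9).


Input: [6, 3, 3, 8, 8, 5, 3]
Counts: [0, 0, 0, 3, 0, 1, 1, 0, 2, 0]

Sorted: [3, 3, 3, 5, 6, 8, 8]


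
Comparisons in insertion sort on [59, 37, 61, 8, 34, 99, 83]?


Algorithm: insertion sort
Input: [59, 37, 61, 8, 34, 99, 83]
Sorted: [8, 34, 37, 59, 61, 83, 99]

12


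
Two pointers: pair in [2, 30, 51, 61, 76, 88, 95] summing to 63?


lo=0(2)+hi=6(95)=97
lo=0(2)+hi=5(88)=90
lo=0(2)+hi=4(76)=78
lo=0(2)+hi=3(61)=63

Yes: 2+61=63


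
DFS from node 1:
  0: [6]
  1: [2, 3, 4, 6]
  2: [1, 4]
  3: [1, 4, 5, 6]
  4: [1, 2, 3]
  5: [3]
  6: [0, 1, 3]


Visit 1, push [6, 4, 3, 2]
Visit 2, push [4]
Visit 4, push [3]
Visit 3, push [6, 5]
Visit 5, push []
Visit 6, push [0]
Visit 0, push []

DFS order: [1, 2, 4, 3, 5, 6, 0]


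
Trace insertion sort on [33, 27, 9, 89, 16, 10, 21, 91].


Initial: [33, 27, 9, 89, 16, 10, 21, 91]
Insert 27: [27, 33, 9, 89, 16, 10, 21, 91]
Insert 9: [9, 27, 33, 89, 16, 10, 21, 91]
Insert 89: [9, 27, 33, 89, 16, 10, 21, 91]
Insert 16: [9, 16, 27, 33, 89, 10, 21, 91]
Insert 10: [9, 10, 16, 27, 33, 89, 21, 91]
Insert 21: [9, 10, 16, 21, 27, 33, 89, 91]
Insert 91: [9, 10, 16, 21, 27, 33, 89, 91]

Sorted: [9, 10, 16, 21, 27, 33, 89, 91]


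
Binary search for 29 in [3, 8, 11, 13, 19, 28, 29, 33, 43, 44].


Step 1: lo=0, hi=9, mid=4, val=19
Step 2: lo=5, hi=9, mid=7, val=33
Step 3: lo=5, hi=6, mid=5, val=28
Step 4: lo=6, hi=6, mid=6, val=29

Found at index 6


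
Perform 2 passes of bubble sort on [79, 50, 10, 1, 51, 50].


Initial: [79, 50, 10, 1, 51, 50]
Pass 1: [50, 10, 1, 51, 50, 79] (5 swaps)
Pass 2: [10, 1, 50, 50, 51, 79] (3 swaps)

After 2 passes: [10, 1, 50, 50, 51, 79]


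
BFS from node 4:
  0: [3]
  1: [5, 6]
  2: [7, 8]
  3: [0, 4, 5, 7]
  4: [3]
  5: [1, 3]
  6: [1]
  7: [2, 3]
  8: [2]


Visit 4, enqueue [3]
Visit 3, enqueue [0, 5, 7]
Visit 0, enqueue []
Visit 5, enqueue [1]
Visit 7, enqueue [2]
Visit 1, enqueue [6]
Visit 2, enqueue [8]
Visit 6, enqueue []
Visit 8, enqueue []

BFS order: [4, 3, 0, 5, 7, 1, 2, 6, 8]


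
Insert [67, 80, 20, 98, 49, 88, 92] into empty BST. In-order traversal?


Insert 67: root
Insert 80: R from 67
Insert 20: L from 67
Insert 98: R from 67 -> R from 80
Insert 49: L from 67 -> R from 20
Insert 88: R from 67 -> R from 80 -> L from 98
Insert 92: R from 67 -> R from 80 -> L from 98 -> R from 88

In-order: [20, 49, 67, 80, 88, 92, 98]


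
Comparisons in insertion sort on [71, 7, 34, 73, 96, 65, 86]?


Algorithm: insertion sort
Input: [71, 7, 34, 73, 96, 65, 86]
Sorted: [7, 34, 65, 71, 73, 86, 96]

11


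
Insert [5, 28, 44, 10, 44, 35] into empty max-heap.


Insert 5: [5]
Insert 28: [28, 5]
Insert 44: [44, 5, 28]
Insert 10: [44, 10, 28, 5]
Insert 44: [44, 44, 28, 5, 10]
Insert 35: [44, 44, 35, 5, 10, 28]

Final heap: [44, 44, 35, 5, 10, 28]


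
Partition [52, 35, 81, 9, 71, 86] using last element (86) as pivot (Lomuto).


Pivot: 86
  52 <= 86: advance i (no swap)
  35 <= 86: advance i (no swap)
  81 <= 86: advance i (no swap)
  9 <= 86: advance i (no swap)
  71 <= 86: advance i (no swap)
Place pivot at 5: [52, 35, 81, 9, 71, 86]

Partitioned: [52, 35, 81, 9, 71, 86]


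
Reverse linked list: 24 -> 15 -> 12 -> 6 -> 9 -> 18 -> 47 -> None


Step 1: curr=24, set curr.next=prev(None) | reversed so far: 24
Step 2: curr=15, set curr.next=prev(24) | reversed so far: 15 -> 24
Step 3: curr=12, set curr.next=prev(15) | reversed so far: 12 -> 15 -> 24
Step 4: curr=6, set curr.next=prev(12) | reversed so far: 6 -> 12 -> 15 -> 24
Step 5: curr=9, set curr.next=prev(6) | reversed so far: 9 -> 6 -> 12 -> 15 -> 24
Step 6: curr=18, set curr.next=prev(9) | reversed so far: 18 -> 9 -> 6 -> 12 -> 15 -> 24
Step 7: curr=47, set curr.next=prev(18) | reversed so far: 47 -> 18 -> 9 -> 6 -> 12 -> 15 -> 24

47 -> 18 -> 9 -> 6 -> 12 -> 15 -> 24 -> None


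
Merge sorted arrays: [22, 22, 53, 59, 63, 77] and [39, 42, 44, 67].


Take 22 from A
Take 22 from A
Take 39 from B
Take 42 from B
Take 44 from B
Take 53 from A
Take 59 from A
Take 63 from A
Take 67 from B

Merged: [22, 22, 39, 42, 44, 53, 59, 63, 67, 77]


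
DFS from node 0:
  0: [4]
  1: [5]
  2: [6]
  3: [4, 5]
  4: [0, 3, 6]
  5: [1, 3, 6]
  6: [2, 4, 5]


Visit 0, push [4]
Visit 4, push [6, 3]
Visit 3, push [5]
Visit 5, push [6, 1]
Visit 1, push []
Visit 6, push [2]
Visit 2, push []

DFS order: [0, 4, 3, 5, 1, 6, 2]


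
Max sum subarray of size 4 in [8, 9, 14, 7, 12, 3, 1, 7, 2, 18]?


[0:4]: 38
[1:5]: 42
[2:6]: 36
[3:7]: 23
[4:8]: 23
[5:9]: 13
[6:10]: 28

Max: 42 at [1:5]


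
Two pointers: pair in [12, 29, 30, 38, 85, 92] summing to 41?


lo=0(12)+hi=5(92)=104
lo=0(12)+hi=4(85)=97
lo=0(12)+hi=3(38)=50
lo=0(12)+hi=2(30)=42
lo=0(12)+hi=1(29)=41

Yes: 12+29=41


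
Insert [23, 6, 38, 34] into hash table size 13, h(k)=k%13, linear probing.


Insert 23: h=10 -> slot 10
Insert 6: h=6 -> slot 6
Insert 38: h=12 -> slot 12
Insert 34: h=8 -> slot 8

Table: [None, None, None, None, None, None, 6, None, 34, None, 23, None, 38]


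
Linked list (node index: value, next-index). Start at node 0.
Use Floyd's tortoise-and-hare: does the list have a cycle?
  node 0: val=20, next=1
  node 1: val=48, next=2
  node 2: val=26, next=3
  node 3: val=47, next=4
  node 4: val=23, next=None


Floyd's tortoise (slow, +1) and hare (fast, +2):
  init: slow=0, fast=0
  step 1: slow=1, fast=2
  step 2: slow=2, fast=4
  step 3: fast -> None, no cycle

Cycle: no


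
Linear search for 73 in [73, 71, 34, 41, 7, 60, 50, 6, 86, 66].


i=0: 73==73 found!

Found at 0, 1 comps


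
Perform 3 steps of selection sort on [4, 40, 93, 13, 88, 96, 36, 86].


Initial: [4, 40, 93, 13, 88, 96, 36, 86]
Step 1: min=4 at 0
  Swap: [4, 40, 93, 13, 88, 96, 36, 86]
Step 2: min=13 at 3
  Swap: [4, 13, 93, 40, 88, 96, 36, 86]
Step 3: min=36 at 6
  Swap: [4, 13, 36, 40, 88, 96, 93, 86]

After 3 steps: [4, 13, 36, 40, 88, 96, 93, 86]


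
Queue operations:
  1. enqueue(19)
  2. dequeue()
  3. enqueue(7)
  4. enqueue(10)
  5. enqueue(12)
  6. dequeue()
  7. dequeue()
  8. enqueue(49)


enqueue(19) -> [19]
dequeue()->19, []
enqueue(7) -> [7]
enqueue(10) -> [7, 10]
enqueue(12) -> [7, 10, 12]
dequeue()->7, [10, 12]
dequeue()->10, [12]
enqueue(49) -> [12, 49]

Final queue: [12, 49]


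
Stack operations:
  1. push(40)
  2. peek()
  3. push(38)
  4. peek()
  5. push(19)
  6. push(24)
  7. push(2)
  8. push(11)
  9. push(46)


push(40) -> [40]
peek()->40
push(38) -> [40, 38]
peek()->38
push(19) -> [40, 38, 19]
push(24) -> [40, 38, 19, 24]
push(2) -> [40, 38, 19, 24, 2]
push(11) -> [40, 38, 19, 24, 2, 11]
push(46) -> [40, 38, 19, 24, 2, 11, 46]

Final stack: [40, 38, 19, 24, 2, 11, 46]


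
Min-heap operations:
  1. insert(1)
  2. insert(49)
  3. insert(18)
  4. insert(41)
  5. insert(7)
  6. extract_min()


insert(1) -> [1]
insert(49) -> [1, 49]
insert(18) -> [1, 49, 18]
insert(41) -> [1, 41, 18, 49]
insert(7) -> [1, 7, 18, 49, 41]
extract_min()->1, [7, 41, 18, 49]

Final heap: [7, 41, 18, 49]


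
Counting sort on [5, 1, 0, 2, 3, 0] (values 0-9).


Input: [5, 1, 0, 2, 3, 0]
Counts: [2, 1, 1, 1, 0, 1, 0, 0, 0, 0]

Sorted: [0, 0, 1, 2, 3, 5]


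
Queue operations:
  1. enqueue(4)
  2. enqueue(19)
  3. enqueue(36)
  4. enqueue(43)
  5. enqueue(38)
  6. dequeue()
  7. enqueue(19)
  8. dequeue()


enqueue(4) -> [4]
enqueue(19) -> [4, 19]
enqueue(36) -> [4, 19, 36]
enqueue(43) -> [4, 19, 36, 43]
enqueue(38) -> [4, 19, 36, 43, 38]
dequeue()->4, [19, 36, 43, 38]
enqueue(19) -> [19, 36, 43, 38, 19]
dequeue()->19, [36, 43, 38, 19]

Final queue: [36, 43, 38, 19]


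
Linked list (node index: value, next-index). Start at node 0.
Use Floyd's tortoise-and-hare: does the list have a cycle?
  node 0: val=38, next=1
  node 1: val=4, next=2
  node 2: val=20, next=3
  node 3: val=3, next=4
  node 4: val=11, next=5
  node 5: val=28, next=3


Floyd's tortoise (slow, +1) and hare (fast, +2):
  init: slow=0, fast=0
  step 1: slow=1, fast=2
  step 2: slow=2, fast=4
  step 3: slow=3, fast=3
  slow == fast at node 3: cycle detected

Cycle: yes


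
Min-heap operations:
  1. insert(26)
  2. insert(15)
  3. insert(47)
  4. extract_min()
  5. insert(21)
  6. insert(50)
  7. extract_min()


insert(26) -> [26]
insert(15) -> [15, 26]
insert(47) -> [15, 26, 47]
extract_min()->15, [26, 47]
insert(21) -> [21, 47, 26]
insert(50) -> [21, 47, 26, 50]
extract_min()->21, [26, 47, 50]

Final heap: [26, 47, 50]


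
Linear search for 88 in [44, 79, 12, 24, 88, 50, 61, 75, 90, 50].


i=0: 44!=88
i=1: 79!=88
i=2: 12!=88
i=3: 24!=88
i=4: 88==88 found!

Found at 4, 5 comps


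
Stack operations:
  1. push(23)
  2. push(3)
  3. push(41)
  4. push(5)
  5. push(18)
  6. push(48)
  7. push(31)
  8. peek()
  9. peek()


push(23) -> [23]
push(3) -> [23, 3]
push(41) -> [23, 3, 41]
push(5) -> [23, 3, 41, 5]
push(18) -> [23, 3, 41, 5, 18]
push(48) -> [23, 3, 41, 5, 18, 48]
push(31) -> [23, 3, 41, 5, 18, 48, 31]
peek()->31
peek()->31

Final stack: [23, 3, 41, 5, 18, 48, 31]


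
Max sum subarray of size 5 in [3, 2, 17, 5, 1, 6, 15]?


[0:5]: 28
[1:6]: 31
[2:7]: 44

Max: 44 at [2:7]


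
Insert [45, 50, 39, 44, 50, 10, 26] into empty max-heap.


Insert 45: [45]
Insert 50: [50, 45]
Insert 39: [50, 45, 39]
Insert 44: [50, 45, 39, 44]
Insert 50: [50, 50, 39, 44, 45]
Insert 10: [50, 50, 39, 44, 45, 10]
Insert 26: [50, 50, 39, 44, 45, 10, 26]

Final heap: [50, 50, 39, 44, 45, 10, 26]


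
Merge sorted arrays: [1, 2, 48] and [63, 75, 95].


Take 1 from A
Take 2 from A
Take 48 from A

Merged: [1, 2, 48, 63, 75, 95]


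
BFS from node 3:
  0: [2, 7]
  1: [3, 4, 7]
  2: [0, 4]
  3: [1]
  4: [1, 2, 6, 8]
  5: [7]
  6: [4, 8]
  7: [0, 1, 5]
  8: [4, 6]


Visit 3, enqueue [1]
Visit 1, enqueue [4, 7]
Visit 4, enqueue [2, 6, 8]
Visit 7, enqueue [0, 5]
Visit 2, enqueue []
Visit 6, enqueue []
Visit 8, enqueue []
Visit 0, enqueue []
Visit 5, enqueue []

BFS order: [3, 1, 4, 7, 2, 6, 8, 0, 5]


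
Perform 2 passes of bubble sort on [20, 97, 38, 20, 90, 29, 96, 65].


Initial: [20, 97, 38, 20, 90, 29, 96, 65]
Pass 1: [20, 38, 20, 90, 29, 96, 65, 97] (6 swaps)
Pass 2: [20, 20, 38, 29, 90, 65, 96, 97] (3 swaps)

After 2 passes: [20, 20, 38, 29, 90, 65, 96, 97]


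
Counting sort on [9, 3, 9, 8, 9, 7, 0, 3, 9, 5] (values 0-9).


Input: [9, 3, 9, 8, 9, 7, 0, 3, 9, 5]
Counts: [1, 0, 0, 2, 0, 1, 0, 1, 1, 4]

Sorted: [0, 3, 3, 5, 7, 8, 9, 9, 9, 9]


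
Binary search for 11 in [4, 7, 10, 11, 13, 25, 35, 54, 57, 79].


Step 1: lo=0, hi=9, mid=4, val=13
Step 2: lo=0, hi=3, mid=1, val=7
Step 3: lo=2, hi=3, mid=2, val=10
Step 4: lo=3, hi=3, mid=3, val=11

Found at index 3


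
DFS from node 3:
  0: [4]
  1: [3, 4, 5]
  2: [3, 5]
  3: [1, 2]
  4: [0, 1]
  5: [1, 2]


Visit 3, push [2, 1]
Visit 1, push [5, 4]
Visit 4, push [0]
Visit 0, push []
Visit 5, push [2]
Visit 2, push []

DFS order: [3, 1, 4, 0, 5, 2]


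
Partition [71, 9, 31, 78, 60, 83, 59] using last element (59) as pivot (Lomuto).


Pivot: 59
  9 <= 59: swap -> [9, 71, 31, 78, 60, 83, 59]
  31 <= 59: swap -> [9, 31, 71, 78, 60, 83, 59]
Place pivot at 2: [9, 31, 59, 78, 60, 83, 71]

Partitioned: [9, 31, 59, 78, 60, 83, 71]


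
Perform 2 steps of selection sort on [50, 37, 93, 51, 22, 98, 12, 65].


Initial: [50, 37, 93, 51, 22, 98, 12, 65]
Step 1: min=12 at 6
  Swap: [12, 37, 93, 51, 22, 98, 50, 65]
Step 2: min=22 at 4
  Swap: [12, 22, 93, 51, 37, 98, 50, 65]

After 2 steps: [12, 22, 93, 51, 37, 98, 50, 65]


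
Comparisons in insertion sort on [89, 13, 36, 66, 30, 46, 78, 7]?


Algorithm: insertion sort
Input: [89, 13, 36, 66, 30, 46, 78, 7]
Sorted: [7, 13, 30, 36, 46, 66, 78, 89]

21
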